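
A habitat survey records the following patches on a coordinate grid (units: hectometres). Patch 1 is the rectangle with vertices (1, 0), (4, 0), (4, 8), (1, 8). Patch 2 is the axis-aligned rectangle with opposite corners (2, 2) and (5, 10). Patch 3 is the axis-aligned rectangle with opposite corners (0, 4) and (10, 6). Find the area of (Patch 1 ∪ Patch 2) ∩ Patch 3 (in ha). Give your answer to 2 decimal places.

The region (Patch 1 ∪ Patch 2) ∩ Patch 3 is the polygon with vertices (1,6), (5,6), (5,4), (1,4).
By the shoelace formula its area is 8.00.

8.00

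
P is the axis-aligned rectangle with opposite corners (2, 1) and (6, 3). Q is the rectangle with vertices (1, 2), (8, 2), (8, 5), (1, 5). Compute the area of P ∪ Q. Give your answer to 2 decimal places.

25.00

By inclusion–exclusion:
Individual areas: |P| = 8, |Q| = 21.
|P∩Q|: x∈[2,6], y∈[2,3] → 4·1 = 4.
|P ∪ Q| = 29 − 4 = 25.00.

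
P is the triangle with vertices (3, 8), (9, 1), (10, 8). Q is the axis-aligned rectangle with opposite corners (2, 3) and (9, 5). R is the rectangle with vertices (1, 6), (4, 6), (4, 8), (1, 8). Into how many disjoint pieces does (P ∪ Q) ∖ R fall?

(P ∪ Q) ∖ R is a single connected region.

1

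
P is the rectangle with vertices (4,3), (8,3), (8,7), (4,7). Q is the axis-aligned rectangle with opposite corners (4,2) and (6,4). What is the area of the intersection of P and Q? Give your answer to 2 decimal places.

2.00

|P∩Q|: x∈[4,6], y∈[3,4] → 2·1 = 2.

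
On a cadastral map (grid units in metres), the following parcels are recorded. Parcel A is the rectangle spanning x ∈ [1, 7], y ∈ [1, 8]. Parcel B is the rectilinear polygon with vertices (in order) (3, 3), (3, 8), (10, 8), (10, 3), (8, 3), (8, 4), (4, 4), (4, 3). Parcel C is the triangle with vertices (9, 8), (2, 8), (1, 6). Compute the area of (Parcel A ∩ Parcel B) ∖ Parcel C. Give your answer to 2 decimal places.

13.00

|Parcel A ∩ Parcel B| = 17.
|(Parcel A ∩ Parcel B) ∩ Parcel C| = 4.
|(Parcel A ∩ Parcel B) ∖ Parcel C| = 17 − 4 = 13.00.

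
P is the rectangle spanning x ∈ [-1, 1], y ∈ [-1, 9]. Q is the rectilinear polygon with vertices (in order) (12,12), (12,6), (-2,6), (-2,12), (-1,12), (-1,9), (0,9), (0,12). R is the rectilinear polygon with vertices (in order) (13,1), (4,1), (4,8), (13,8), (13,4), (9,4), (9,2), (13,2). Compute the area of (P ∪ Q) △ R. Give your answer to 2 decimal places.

|P ∪ Q| = 95.
|(P ∪ Q) ∩ R| = 16.
|(P ∪ Q) △ R| = 95 + 55 − 32 = 118.00.

118.00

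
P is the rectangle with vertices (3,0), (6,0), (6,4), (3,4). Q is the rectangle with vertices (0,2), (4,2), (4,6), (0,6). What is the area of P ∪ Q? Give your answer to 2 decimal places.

26.00

By inclusion–exclusion:
Individual areas: |P| = 12, |Q| = 16.
|P∩Q|: x∈[3,4], y∈[2,4] → 1·2 = 2.
|P ∪ Q| = 28 − 2 = 26.00.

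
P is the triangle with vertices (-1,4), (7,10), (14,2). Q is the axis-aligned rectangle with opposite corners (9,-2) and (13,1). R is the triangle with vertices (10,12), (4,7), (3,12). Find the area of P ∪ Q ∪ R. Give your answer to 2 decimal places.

By inclusion–exclusion:
Individual areas: |P| = 53, |Q| = 12, |R| = 17.5.
|P∩Q| = 0.
|P∩R| = 1.9872.
|Q∩R| = 0.
|P∩Q∩R| = 0.
|P ∪ Q ∪ R| = 82.5 − 1.9872 + 0 = 80.51.

80.51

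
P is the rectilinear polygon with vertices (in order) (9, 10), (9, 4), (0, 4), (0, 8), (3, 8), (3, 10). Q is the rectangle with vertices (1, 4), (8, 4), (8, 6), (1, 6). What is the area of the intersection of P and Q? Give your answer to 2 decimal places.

14.00

The intersection is the polygon with vertices (1,4), (1,6), (8,6), (8,4).
By the shoelace formula its area is 14.00.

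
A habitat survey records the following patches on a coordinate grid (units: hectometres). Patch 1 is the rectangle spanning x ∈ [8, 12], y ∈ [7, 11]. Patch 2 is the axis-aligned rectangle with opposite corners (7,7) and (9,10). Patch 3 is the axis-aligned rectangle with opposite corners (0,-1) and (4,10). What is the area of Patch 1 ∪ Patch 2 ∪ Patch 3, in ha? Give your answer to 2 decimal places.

63.00

By inclusion–exclusion:
Individual areas: |Patch 1| = 16, |Patch 2| = 6, |Patch 3| = 44.
|Patch 1∩Patch 2|: x∈[8,9], y∈[7,10] → 1·3 = 3.
|Patch 1∩Patch 3| = 0 (no overlap).
|Patch 2∩Patch 3| = 0 (no overlap).
|Patch 1∩Patch 2∩Patch 3| = 0.
|Patch 1 ∪ Patch 2 ∪ Patch 3| = 66 − 3 + 0 = 63.00.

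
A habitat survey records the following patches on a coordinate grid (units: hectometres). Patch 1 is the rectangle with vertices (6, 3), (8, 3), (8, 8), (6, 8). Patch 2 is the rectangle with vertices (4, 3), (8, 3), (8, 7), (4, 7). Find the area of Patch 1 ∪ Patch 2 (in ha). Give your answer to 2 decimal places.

18.00

By inclusion–exclusion:
Individual areas: |Patch 1| = 10, |Patch 2| = 16.
|Patch 1∩Patch 2|: x∈[6,8], y∈[3,7] → 2·4 = 8.
|Patch 1 ∪ Patch 2| = 26 − 8 = 18.00.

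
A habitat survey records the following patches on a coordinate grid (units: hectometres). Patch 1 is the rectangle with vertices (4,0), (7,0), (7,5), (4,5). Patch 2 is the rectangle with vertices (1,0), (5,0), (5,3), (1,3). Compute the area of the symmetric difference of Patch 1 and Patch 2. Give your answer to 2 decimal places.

|Patch 1∩Patch 2|: x∈[4,5], y∈[0,3] → 1·3 = 3.
|Patch 1 △ Patch 2| = |Patch 1| + |Patch 2| − 2·|Patch 1∩Patch 2| = 15 + 12 − 6 = 21.00.

21.00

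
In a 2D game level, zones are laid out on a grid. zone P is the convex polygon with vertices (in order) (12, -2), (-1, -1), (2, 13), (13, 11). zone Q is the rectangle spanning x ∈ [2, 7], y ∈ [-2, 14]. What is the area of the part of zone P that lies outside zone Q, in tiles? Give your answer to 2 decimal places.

|zone P| = 165, |zone P∩zone Q| = 69.8427.
|zone P ∖ zone Q| = |zone P| − |zone P∩zone Q| = 165 − 69.8427 = 95.16.

95.16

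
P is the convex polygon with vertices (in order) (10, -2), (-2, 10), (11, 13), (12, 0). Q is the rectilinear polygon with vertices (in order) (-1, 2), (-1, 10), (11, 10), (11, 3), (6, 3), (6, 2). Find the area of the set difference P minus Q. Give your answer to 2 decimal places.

|P| = 110, |P∩Q| = 66.5.
|P ∖ Q| = |P| − |P∩Q| = 110 − 66.5 = 43.50.

43.50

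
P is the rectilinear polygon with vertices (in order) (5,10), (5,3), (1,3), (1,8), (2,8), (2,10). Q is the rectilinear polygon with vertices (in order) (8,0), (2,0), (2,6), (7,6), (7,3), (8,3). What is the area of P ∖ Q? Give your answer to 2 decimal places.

17.00

|P| = 26, |P∩Q| = 9.
|P ∖ Q| = |P| − |P∩Q| = 26 − 9 = 17.00.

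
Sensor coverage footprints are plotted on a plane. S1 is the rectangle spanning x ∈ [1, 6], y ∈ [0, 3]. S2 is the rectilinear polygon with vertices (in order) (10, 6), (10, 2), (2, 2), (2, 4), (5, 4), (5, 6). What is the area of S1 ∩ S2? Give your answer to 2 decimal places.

4.00

The intersection is the polygon with vertices (6,3), (6,2), (2,2), (2,3).
By the shoelace formula its area is 4.00.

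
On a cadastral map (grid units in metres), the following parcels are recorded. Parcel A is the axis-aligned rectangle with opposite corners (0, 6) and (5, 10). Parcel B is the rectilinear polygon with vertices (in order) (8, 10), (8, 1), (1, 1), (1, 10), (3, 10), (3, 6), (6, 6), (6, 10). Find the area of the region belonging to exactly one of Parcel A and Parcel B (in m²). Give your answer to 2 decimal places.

55.00

|Parcel A| = 20, |Parcel B| = 51, |Parcel A∩Parcel B| = 8.
|Parcel A △ Parcel B| = |Parcel A| + |Parcel B| − 2·|Parcel A∩Parcel B| = 20 + 51 − 16 = 55.00.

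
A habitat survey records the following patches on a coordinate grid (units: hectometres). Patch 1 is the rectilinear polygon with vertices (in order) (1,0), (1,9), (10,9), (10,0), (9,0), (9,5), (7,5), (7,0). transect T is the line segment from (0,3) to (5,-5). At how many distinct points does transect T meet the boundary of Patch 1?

The segment meets the boundary at (1.875,0), (1,1.4).

2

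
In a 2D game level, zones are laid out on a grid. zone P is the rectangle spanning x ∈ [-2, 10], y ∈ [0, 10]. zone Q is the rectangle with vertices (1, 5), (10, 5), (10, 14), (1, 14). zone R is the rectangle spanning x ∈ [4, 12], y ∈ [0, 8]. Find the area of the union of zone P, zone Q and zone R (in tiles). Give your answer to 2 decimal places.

172.00

By inclusion–exclusion:
Individual areas: |zone P| = 120, |zone Q| = 81, |zone R| = 64.
|zone P∩zone Q|: x∈[1,10], y∈[5,10] → 9·5 = 45.
|zone P∩zone R|: x∈[4,10], y∈[0,8] → 6·8 = 48.
|zone Q∩zone R|: x∈[4,10], y∈[5,8] → 6·3 = 18.
|zone P∩zone Q∩zone R| = 18.
|zone P ∪ zone Q ∪ zone R| = 265 − 111 + 18 = 172.00.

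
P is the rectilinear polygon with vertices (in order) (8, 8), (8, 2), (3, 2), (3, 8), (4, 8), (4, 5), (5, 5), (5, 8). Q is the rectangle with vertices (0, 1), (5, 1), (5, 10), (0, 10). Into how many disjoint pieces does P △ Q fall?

1

P △ Q is a single connected region.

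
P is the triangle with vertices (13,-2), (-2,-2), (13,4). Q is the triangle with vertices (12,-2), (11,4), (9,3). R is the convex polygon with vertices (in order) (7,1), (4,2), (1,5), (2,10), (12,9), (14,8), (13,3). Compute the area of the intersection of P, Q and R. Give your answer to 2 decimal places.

The intersection is the polygon with vertices (11.263,2.421), (9.667,1.889), (9.29,2.516), (11.125,3.25).
By the shoelace formula its area is 1.41.

1.41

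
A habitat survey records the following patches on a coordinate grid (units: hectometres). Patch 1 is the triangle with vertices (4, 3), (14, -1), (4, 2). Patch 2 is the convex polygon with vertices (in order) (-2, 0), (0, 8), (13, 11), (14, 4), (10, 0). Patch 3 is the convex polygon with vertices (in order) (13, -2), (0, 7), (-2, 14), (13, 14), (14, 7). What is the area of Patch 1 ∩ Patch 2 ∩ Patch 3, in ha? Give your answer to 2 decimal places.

0.56

The intersection is the polygon with vertices (10.154,0.154), (9.686,0.294), (8.21,1.316), (10.429,0.429).
By the shoelace formula its area is 0.56.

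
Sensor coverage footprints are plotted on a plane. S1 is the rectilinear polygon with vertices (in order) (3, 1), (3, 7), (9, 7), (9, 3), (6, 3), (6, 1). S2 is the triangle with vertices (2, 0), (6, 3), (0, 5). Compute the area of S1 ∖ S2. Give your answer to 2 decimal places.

25.17

|S1| = 30, |S1∩S2| = 4.8333.
|S1 ∖ S2| = |S1| − |S1∩S2| = 30 − 4.8333 = 25.17.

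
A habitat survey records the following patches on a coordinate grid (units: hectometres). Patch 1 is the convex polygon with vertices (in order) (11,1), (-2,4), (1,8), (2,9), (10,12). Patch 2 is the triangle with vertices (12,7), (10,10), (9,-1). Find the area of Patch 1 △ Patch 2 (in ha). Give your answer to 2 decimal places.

82.83

|Patch 1| = 84.5, |Patch 2| = 12.5, |Patch 1∩Patch 2| = 7.0868.
|Patch 1 △ Patch 2| = |Patch 1| + |Patch 2| − 2·|Patch 1∩Patch 2| = 84.5 + 12.5 − 14.1736 = 82.83.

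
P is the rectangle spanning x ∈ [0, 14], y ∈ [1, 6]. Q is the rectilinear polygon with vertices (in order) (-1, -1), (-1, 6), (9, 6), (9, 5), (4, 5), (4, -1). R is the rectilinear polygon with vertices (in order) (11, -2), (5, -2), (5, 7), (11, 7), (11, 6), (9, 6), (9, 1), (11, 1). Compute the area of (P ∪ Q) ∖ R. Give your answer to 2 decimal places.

|P ∪ Q| = 85.
|(P ∪ Q) ∩ R| = 20.
|(P ∪ Q) ∖ R| = 85 − 20 = 65.00.

65.00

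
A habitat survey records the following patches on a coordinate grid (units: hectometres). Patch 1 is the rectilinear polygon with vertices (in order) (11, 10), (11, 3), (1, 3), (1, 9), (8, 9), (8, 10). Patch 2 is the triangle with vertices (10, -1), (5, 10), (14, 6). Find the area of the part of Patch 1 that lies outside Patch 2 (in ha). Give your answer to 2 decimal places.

|Patch 1| = 63, |Patch 1∩Patch 2| = 21.9659.
|Patch 1 ∖ Patch 2| = |Patch 1| − |Patch 1∩Patch 2| = 63 − 21.9659 = 41.03.

41.03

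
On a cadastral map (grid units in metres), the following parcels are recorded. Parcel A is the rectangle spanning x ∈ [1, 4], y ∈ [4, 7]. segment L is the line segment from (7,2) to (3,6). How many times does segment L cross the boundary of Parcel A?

The segment meets the boundary at (4,5).

1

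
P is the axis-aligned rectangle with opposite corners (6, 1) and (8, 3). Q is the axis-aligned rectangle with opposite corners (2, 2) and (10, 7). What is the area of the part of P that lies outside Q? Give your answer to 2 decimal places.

2.00

|P∩Q|: x∈[6,8], y∈[2,3] → 2·1 = 2.
|P| = 4.
|P ∖ Q| = |P| − |P∩Q| = 4 − 2 = 2.00.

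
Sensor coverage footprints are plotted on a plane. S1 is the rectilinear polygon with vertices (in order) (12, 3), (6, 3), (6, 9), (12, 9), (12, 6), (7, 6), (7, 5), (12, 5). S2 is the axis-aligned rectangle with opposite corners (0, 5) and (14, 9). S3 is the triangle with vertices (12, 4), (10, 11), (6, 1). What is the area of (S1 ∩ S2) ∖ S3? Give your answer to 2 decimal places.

|S1 ∩ S2| = 19.
|(S1 ∩ S2) ∩ S3| = 7.2.
|(S1 ∩ S2) ∖ S3| = 19 − 7.2 = 11.80.

11.80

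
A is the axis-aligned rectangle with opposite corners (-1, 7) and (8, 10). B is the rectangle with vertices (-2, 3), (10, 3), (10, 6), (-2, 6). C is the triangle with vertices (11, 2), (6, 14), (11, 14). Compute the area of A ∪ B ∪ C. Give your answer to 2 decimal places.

92.33

By inclusion–exclusion:
Individual areas: |A| = 27, |B| = 36, |C| = 30.
|A∩B| = 0 (no overlap).
|A∩C| = 0.1333.
|B∩C| = 0.5333.
|A∩B∩C| = 0.
|A ∪ B ∪ C| = 93 − 0.6667 + 0 = 92.33.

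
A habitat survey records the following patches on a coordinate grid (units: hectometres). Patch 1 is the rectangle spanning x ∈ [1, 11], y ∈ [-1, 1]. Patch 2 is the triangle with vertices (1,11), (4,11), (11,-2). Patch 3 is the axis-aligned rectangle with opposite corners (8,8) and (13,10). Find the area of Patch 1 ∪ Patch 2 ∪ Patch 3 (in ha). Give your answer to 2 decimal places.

By inclusion–exclusion:
Individual areas: |Patch 1| = 20, |Patch 2| = 19.5, |Patch 3| = 10.
|Patch 1∩Patch 2| = 0.9231.
|Patch 1∩Patch 3| = 0 (no overlap).
|Patch 2∩Patch 3| = 0.
|Patch 1∩Patch 2∩Patch 3| = 0.
|Patch 1 ∪ Patch 2 ∪ Patch 3| = 49.5 − 0.9231 + 0 = 48.58.

48.58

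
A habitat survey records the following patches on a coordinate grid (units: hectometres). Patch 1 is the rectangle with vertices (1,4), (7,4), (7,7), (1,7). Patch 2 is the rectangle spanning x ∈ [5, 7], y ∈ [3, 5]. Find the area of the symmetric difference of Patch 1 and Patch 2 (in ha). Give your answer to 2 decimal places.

|Patch 1∩Patch 2|: x∈[5,7], y∈[4,5] → 2·1 = 2.
|Patch 1 △ Patch 2| = |Patch 1| + |Patch 2| − 2·|Patch 1∩Patch 2| = 18 + 4 − 4 = 18.00.

18.00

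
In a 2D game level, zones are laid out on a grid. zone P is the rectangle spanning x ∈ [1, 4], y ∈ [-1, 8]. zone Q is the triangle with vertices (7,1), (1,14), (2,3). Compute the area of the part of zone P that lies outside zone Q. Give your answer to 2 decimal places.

15.12

|zone P| = 27, |zone P∩zone Q| = 11.8787.
|zone P ∖ zone Q| = |zone P| − |zone P∩zone Q| = 27 − 11.8787 = 15.12.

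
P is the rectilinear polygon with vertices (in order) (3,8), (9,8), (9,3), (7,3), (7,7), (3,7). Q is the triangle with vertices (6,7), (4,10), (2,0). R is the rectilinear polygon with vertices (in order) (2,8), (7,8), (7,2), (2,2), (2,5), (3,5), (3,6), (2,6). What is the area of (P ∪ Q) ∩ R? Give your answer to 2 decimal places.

12.36

|P ∪ Q| = 24.8333.
|(P ∪ Q) ∩ R| = 12.36.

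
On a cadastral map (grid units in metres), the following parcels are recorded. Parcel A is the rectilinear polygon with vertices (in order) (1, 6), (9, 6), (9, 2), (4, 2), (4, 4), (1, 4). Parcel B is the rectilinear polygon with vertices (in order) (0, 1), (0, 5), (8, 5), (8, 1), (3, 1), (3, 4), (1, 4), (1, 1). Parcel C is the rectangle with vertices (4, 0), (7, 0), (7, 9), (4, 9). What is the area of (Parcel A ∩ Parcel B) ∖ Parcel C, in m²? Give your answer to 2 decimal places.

|Parcel A ∩ Parcel B| = 15.
|(Parcel A ∩ Parcel B) ∩ Parcel C| = 9.
|(Parcel A ∩ Parcel B) ∖ Parcel C| = 15 − 9 = 6.00.

6.00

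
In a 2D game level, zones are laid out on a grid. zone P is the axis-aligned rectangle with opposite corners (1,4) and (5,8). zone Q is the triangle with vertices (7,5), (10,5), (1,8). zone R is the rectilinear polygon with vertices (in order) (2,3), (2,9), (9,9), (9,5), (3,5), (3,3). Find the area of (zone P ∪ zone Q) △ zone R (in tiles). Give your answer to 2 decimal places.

|zone P ∪ zone Q| = 19.1667.
|(zone P ∪ zone Q) ∩ zone R| = 13.
|(zone P ∪ zone Q) △ zone R| = 19.1667 + 30 − 26 = 23.17.

23.17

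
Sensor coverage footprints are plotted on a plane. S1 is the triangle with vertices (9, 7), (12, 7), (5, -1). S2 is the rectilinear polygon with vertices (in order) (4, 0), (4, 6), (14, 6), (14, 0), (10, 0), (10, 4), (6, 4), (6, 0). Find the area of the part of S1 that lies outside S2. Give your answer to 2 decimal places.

|S1| = 12, |S1∩S2| = 4.7411.
|S1 ∖ S2| = |S1| − |S1∩S2| = 12 − 4.7411 = 7.26.

7.26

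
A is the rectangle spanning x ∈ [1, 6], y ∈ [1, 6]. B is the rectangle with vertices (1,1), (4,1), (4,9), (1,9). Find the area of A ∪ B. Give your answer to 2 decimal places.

34.00

By inclusion–exclusion:
Individual areas: |A| = 25, |B| = 24.
|A∩B|: x∈[1,4], y∈[1,6] → 3·5 = 15.
|A ∪ B| = 49 − 15 = 34.00.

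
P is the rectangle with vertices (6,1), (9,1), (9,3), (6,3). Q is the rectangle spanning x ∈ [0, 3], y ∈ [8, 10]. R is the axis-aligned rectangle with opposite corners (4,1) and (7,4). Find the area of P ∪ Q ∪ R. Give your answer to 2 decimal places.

19.00

By inclusion–exclusion:
Individual areas: |P| = 6, |Q| = 6, |R| = 9.
|P∩Q| = 0 (no overlap).
|P∩R|: x∈[6,7], y∈[1,3] → 1·2 = 2.
|Q∩R| = 0 (no overlap).
|P∩Q∩R| = 0.
|P ∪ Q ∪ R| = 21 − 2 + 0 = 19.00.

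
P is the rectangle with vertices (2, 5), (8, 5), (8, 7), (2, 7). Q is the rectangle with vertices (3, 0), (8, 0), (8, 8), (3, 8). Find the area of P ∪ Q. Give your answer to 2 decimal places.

By inclusion–exclusion:
Individual areas: |P| = 12, |Q| = 40.
|P∩Q|: x∈[3,8], y∈[5,7] → 5·2 = 10.
|P ∪ Q| = 52 − 10 = 42.00.

42.00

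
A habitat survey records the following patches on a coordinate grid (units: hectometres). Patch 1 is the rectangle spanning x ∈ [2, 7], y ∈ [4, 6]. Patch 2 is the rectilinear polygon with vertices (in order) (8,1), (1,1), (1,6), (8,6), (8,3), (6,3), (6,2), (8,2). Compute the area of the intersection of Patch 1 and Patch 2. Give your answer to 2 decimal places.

The intersection is the polygon with vertices (7,4), (2,4), (2,6), (7,6).
By the shoelace formula its area is 10.00.

10.00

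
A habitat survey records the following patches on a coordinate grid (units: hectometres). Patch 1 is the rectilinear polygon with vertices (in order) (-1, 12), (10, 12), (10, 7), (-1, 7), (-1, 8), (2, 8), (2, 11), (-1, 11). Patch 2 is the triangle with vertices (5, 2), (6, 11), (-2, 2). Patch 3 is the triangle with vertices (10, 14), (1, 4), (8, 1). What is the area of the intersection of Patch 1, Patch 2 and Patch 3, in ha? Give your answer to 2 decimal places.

2.18

The intersection is the polygon with vertices (5.556,7), (3.7,7), (5.817,9.352).
By the shoelace formula its area is 2.18.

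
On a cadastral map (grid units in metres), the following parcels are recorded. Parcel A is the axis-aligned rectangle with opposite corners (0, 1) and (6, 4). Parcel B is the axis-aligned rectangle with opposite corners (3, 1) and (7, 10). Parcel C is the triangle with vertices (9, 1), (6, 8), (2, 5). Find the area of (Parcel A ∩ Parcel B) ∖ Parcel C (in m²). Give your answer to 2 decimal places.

|Parcel A ∩ Parcel B| = 9.
|(Parcel A ∩ Parcel B) ∩ Parcel C| = 1.4464.
|(Parcel A ∩ Parcel B) ∖ Parcel C| = 9 − 1.4464 = 7.55.

7.55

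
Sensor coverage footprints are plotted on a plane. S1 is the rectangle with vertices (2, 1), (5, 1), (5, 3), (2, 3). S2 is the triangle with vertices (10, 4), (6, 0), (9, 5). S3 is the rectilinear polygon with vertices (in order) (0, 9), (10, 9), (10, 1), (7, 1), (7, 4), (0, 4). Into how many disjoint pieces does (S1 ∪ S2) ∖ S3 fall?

(S1 ∪ S2) ∖ S3 splits into 2 disjoint pieces (area 6, area 0.3333).

2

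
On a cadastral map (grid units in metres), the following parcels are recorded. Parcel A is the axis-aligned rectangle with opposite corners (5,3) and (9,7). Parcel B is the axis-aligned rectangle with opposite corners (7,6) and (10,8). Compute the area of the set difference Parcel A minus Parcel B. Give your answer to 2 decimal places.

14.00

|Parcel A∩Parcel B|: x∈[7,9], y∈[6,7] → 2·1 = 2.
|Parcel A| = 16.
|Parcel A ∖ Parcel B| = |Parcel A| − |Parcel A∩Parcel B| = 16 − 2 = 14.00.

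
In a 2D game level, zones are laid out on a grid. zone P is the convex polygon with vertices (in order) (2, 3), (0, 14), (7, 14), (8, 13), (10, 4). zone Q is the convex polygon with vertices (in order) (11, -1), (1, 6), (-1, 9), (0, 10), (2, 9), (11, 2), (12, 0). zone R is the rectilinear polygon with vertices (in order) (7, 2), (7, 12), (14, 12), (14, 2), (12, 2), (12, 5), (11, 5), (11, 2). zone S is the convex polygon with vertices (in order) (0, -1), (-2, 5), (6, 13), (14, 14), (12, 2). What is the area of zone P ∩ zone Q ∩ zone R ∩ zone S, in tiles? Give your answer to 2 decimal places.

The intersection is the polygon with vertices (7,3.625), (7,5.111), (8.646,3.831).
By the shoelace formula its area is 1.22.

1.22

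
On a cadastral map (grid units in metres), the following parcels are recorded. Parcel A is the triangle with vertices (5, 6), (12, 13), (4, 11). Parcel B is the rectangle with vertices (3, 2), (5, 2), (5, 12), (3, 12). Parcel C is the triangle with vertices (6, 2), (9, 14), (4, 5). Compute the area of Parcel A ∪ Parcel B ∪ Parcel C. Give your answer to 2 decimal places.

By inclusion–exclusion:
Individual areas: |Parcel A| = 21, |Parcel B| = 20, |Parcel C| = 16.5.
|Parcel A∩Parcel B| = 2.625.
|Parcel A∩Parcel C| = 6.4008.
|Parcel B∩Parcel C| = 1.65.
|Parcel A∩Parcel B∩Parcel C| = 0.0471.
|Parcel A ∪ Parcel B ∪ Parcel C| = 57.5 − 10.6758 + 0.0471 = 46.87.

46.87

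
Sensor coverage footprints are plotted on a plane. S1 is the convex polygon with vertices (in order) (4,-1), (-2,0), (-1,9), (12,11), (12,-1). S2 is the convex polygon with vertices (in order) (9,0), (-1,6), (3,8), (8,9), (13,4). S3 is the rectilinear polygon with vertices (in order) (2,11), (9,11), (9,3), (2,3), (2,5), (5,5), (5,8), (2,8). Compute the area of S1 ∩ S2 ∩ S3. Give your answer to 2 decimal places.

27.80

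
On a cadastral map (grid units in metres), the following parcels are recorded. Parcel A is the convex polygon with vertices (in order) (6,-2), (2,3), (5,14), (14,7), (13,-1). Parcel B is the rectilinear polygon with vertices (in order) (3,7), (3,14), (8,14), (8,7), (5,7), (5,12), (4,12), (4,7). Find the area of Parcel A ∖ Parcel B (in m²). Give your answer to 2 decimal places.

105.94

|Parcel A| = 125.5, |Parcel A∩Parcel B| = 19.5606.
|Parcel A ∖ Parcel B| = |Parcel A| − |Parcel A∩Parcel B| = 125.5 − 19.5606 = 105.94.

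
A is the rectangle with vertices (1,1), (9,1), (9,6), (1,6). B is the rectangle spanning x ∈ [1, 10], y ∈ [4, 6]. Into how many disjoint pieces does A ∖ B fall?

1

A ∖ B is a single connected region.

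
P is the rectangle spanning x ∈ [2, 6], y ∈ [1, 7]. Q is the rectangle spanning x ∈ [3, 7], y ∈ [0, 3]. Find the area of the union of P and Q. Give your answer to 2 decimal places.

30.00

By inclusion–exclusion:
Individual areas: |P| = 24, |Q| = 12.
|P∩Q|: x∈[3,6], y∈[1,3] → 3·2 = 6.
|P ∪ Q| = 36 − 6 = 30.00.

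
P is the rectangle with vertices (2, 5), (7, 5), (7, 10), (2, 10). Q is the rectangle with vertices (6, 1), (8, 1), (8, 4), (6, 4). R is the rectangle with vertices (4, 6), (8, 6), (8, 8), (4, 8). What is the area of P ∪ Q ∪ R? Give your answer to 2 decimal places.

33.00

By inclusion–exclusion:
Individual areas: |P| = 25, |Q| = 6, |R| = 8.
|P∩Q| = 0 (no overlap).
|P∩R|: x∈[4,7], y∈[6,8] → 3·2 = 6.
|Q∩R| = 0 (no overlap).
|P∩Q∩R| = 0.
|P ∪ Q ∪ R| = 39 − 6 + 0 = 33.00.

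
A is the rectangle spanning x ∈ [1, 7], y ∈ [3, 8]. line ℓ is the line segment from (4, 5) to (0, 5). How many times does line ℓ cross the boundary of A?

1

The segment meets the boundary at (1,5).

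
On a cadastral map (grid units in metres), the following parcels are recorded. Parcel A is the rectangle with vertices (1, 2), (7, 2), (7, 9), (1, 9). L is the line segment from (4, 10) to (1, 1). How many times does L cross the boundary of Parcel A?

The segment meets the boundary at (1.333,2), (3.667,9).

2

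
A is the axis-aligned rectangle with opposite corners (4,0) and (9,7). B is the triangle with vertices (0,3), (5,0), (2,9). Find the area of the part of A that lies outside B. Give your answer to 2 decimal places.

|A| = 35, |A∩B| = 1.2.
|A ∖ B| = |A| − |A∩B| = 35 − 1.2 = 33.80.

33.80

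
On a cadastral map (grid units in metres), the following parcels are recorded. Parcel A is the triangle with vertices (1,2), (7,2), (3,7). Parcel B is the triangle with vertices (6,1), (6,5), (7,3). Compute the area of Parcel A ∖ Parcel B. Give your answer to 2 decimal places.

14.47

|Parcel A| = 15, |Parcel A∩Parcel B| = 0.5288.
|Parcel A ∖ Parcel B| = |Parcel A| − |Parcel A∩Parcel B| = 15 − 0.5288 = 14.47.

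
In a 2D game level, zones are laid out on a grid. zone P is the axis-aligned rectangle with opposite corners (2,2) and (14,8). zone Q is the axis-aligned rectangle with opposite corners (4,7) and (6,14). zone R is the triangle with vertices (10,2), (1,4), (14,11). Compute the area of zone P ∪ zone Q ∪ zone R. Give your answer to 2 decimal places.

90.74

By inclusion–exclusion:
Individual areas: |zone P| = 72, |zone Q| = 14, |zone R| = 44.5.
|zone P∩zone Q|: x∈[4,6], y∈[7,8] → 2·1 = 2.
|zone P∩zone R| = 37.7625.
|zone Q∩zone R| = 0.
|zone P∩zone Q∩zone R| = 0.
|zone P ∪ zone Q ∪ zone R| = 130.5 − 39.7625 + 0 = 90.74.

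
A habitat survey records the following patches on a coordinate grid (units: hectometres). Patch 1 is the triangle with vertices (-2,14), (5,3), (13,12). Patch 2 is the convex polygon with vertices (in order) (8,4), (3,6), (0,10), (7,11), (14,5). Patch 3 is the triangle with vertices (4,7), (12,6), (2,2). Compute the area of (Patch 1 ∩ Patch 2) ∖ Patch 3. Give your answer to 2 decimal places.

29.21

|Patch 1 ∩ Patch 2| = 35.5088.
|(Patch 1 ∩ Patch 2) ∩ Patch 3| = 6.2948.
|(Patch 1 ∩ Patch 2) ∖ Patch 3| = 35.5088 − 6.2948 = 29.21.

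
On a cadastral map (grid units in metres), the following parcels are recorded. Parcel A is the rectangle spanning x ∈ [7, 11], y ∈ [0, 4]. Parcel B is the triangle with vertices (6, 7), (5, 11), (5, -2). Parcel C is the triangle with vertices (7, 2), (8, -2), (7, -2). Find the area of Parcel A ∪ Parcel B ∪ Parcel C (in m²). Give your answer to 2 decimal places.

24.00

By inclusion–exclusion:
Individual areas: |Parcel A| = 16, |Parcel B| = 6.5, |Parcel C| = 2.
|Parcel A∩Parcel B| = 0.
|Parcel A∩Parcel C| = 0.5.
|Parcel B∩Parcel C| = 0.
|Parcel A∩Parcel B∩Parcel C| = 0.
|Parcel A ∪ Parcel B ∪ Parcel C| = 24.5 − 0.5 + 0 = 24.00.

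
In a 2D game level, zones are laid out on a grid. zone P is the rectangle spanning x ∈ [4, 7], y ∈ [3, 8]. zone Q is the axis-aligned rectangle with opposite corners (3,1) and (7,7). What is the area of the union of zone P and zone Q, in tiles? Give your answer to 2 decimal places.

By inclusion–exclusion:
Individual areas: |zone P| = 15, |zone Q| = 24.
|zone P∩zone Q|: x∈[4,7], y∈[3,7] → 3·4 = 12.
|zone P ∪ zone Q| = 39 − 12 = 27.00.

27.00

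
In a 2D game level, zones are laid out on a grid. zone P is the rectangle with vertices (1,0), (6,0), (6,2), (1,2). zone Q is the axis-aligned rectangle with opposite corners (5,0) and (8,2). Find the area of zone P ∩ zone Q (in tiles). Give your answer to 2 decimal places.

2.00

|zone P∩zone Q|: x∈[5,6], y∈[0,2] → 1·2 = 2.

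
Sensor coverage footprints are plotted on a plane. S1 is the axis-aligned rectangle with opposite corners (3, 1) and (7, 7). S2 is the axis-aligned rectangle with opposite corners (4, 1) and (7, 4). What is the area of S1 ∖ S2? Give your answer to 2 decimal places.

|S1∩S2|: x∈[4,7], y∈[1,4] → 3·3 = 9.
|S1| = 24.
|S1 ∖ S2| = |S1| − |S1∩S2| = 24 − 9 = 15.00.

15.00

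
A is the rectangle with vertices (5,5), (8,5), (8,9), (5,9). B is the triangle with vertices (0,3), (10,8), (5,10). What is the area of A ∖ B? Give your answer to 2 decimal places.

|A| = 12, |A∩B| = 8.2.
|A ∖ B| = |A| − |A∩B| = 12 − 8.2 = 3.80.

3.80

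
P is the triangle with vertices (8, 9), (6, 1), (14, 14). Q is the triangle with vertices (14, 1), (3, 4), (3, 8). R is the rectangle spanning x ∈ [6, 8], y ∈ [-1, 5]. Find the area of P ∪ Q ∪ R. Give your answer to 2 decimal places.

By inclusion–exclusion:
Individual areas: |P| = 19, |Q| = 22, |R| = 12.
|P∩Q| = 2.2383.
|P∩R| = 2.75.
|Q∩R| = 4.1558.
|P∩Q∩R| = 2.0269.
|P ∪ Q ∪ R| = 53 − 9.1441 + 2.0269 = 45.88.

45.88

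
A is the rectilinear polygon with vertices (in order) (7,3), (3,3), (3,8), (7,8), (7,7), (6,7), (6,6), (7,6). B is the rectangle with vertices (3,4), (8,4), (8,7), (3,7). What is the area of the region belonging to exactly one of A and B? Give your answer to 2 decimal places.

12.00

|A| = 19, |B| = 15, |A∩B| = 11.
|A △ B| = |A| + |B| − 2·|A∩B| = 19 + 15 − 22 = 12.00.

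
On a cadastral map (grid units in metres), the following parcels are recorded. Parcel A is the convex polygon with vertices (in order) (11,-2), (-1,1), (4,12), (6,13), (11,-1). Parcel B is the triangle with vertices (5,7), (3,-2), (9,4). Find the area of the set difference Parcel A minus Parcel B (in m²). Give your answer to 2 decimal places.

|Parcel A| = 93.5, |Parcel A∩Parcel B| = 19.8211.
|Parcel A ∖ Parcel B| = |Parcel A| − |Parcel A∩Parcel B| = 93.5 − 19.8211 = 73.68.

73.68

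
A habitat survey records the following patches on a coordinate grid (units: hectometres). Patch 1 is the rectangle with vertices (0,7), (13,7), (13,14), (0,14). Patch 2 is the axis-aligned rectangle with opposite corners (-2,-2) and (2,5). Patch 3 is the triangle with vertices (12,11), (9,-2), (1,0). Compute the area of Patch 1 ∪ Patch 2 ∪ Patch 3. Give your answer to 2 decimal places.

By inclusion–exclusion:
Individual areas: |Patch 1| = 91, |Patch 2| = 28, |Patch 3| = 55.
|Patch 1∩Patch 2| = 0 (no overlap).
|Patch 1∩Patch 3| = 6.1538.
|Patch 2∩Patch 3| = 0.625.
|Patch 1∩Patch 2∩Patch 3| = 0.
|Patch 1 ∪ Patch 2 ∪ Patch 3| = 174 − 6.7788 + 0 = 167.22.

167.22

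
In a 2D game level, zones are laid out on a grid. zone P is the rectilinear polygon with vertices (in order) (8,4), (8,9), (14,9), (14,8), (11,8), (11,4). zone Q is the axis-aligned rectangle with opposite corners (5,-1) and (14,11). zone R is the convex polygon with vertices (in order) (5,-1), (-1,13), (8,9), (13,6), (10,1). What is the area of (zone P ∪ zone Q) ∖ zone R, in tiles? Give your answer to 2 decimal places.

52.00

|zone P ∪ zone Q| = 108.
|(zone P ∪ zone Q) ∩ zone R| = 56.
|(zone P ∪ zone Q) ∖ zone R| = 108 − 56 = 52.00.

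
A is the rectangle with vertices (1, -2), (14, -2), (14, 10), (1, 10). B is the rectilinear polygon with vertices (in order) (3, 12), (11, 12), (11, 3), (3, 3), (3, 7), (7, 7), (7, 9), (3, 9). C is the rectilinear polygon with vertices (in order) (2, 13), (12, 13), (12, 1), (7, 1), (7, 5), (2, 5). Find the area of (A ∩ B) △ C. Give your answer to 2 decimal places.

68.00

|A ∩ B| = 48.
|(A ∩ B) ∩ C| = 40.
|(A ∩ B) △ C| = 48 + 100 − 80 = 68.00.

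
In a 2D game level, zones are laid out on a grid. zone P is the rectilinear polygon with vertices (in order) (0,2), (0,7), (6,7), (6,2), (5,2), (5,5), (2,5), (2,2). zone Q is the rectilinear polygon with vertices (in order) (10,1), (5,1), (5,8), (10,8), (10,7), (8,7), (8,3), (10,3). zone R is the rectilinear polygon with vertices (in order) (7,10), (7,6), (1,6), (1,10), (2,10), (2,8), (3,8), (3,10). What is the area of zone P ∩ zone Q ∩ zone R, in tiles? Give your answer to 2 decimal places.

1.00

The intersection is the polygon with vertices (6,6), (5,6), (5,7), (6,7).
By the shoelace formula its area is 1.00.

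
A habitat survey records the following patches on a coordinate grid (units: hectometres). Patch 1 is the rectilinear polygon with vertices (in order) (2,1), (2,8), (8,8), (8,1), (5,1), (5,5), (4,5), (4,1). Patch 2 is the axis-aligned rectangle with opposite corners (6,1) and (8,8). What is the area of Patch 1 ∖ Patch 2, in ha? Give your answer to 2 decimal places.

|Patch 1| = 38, |Patch 1∩Patch 2| = 14.
|Patch 1 ∖ Patch 2| = |Patch 1| − |Patch 1∩Patch 2| = 38 − 14 = 24.00.

24.00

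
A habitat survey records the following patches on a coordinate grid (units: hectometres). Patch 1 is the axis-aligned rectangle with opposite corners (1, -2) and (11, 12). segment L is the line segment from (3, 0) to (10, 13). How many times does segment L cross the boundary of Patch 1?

The segment meets the boundary at (9.462,12).

1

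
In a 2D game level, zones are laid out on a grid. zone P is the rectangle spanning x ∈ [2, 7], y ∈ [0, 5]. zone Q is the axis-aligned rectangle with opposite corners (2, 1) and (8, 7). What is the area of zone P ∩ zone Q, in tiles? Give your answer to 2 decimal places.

|zone P∩zone Q|: x∈[2,7], y∈[1,5] → 5·4 = 20.

20.00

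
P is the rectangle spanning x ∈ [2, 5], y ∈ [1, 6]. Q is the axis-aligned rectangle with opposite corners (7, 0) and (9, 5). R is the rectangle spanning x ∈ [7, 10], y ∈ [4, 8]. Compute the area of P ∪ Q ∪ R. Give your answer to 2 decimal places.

By inclusion–exclusion:
Individual areas: |P| = 15, |Q| = 10, |R| = 12.
|P∩Q| = 0 (no overlap).
|P∩R| = 0 (no overlap).
|Q∩R|: x∈[7,9], y∈[4,5] → 2·1 = 2.
|P∩Q∩R| = 0.
|P ∪ Q ∪ R| = 37 − 2 + 0 = 35.00.

35.00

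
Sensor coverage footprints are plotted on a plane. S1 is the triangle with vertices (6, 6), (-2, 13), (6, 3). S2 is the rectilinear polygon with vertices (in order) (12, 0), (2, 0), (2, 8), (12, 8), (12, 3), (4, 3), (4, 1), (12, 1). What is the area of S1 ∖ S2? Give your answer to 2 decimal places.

4.29

|S1| = 12, |S1∩S2| = 7.7143.
|S1 ∖ S2| = |S1| − |S1∩S2| = 12 − 7.7143 = 4.29.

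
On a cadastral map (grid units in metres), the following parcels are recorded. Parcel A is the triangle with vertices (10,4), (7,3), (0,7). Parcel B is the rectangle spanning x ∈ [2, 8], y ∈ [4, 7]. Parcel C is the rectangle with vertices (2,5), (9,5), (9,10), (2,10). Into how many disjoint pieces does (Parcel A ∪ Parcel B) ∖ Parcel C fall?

2

(Parcel A ∪ Parcel B) ∖ Parcel C splits into 2 disjoint pieces (area 8.975, area 0.5429).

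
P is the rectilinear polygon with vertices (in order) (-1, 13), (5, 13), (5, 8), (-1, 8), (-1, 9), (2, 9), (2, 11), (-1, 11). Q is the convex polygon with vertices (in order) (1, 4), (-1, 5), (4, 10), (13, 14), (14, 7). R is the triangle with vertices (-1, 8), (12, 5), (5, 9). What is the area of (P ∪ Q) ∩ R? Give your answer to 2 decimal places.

13.57

The region (P ∪ Q) ∩ R is the polygon with vertices (8.667,5.769), (1.438,7.438), (2,8), (-1,8), (5,9), (10.082,6.096).
By the shoelace formula its area is 13.57.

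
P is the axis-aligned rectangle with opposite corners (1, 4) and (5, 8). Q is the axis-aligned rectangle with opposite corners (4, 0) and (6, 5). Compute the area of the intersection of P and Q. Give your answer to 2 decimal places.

|P∩Q|: x∈[4,5], y∈[4,5] → 1·1 = 1.

1.00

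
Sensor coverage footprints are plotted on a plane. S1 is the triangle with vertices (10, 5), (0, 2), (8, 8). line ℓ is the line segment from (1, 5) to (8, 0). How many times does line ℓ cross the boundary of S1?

2

The segment meets the boundary at (3.662,3.099), (2.537,3.902).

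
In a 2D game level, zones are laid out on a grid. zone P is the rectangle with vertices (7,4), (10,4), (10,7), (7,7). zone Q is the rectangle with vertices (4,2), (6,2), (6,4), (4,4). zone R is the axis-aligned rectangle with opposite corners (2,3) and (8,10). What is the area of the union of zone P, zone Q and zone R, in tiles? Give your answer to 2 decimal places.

50.00

By inclusion–exclusion:
Individual areas: |zone P| = 9, |zone Q| = 4, |zone R| = 42.
|zone P∩zone Q| = 0 (no overlap).
|zone P∩zone R|: x∈[7,8], y∈[4,7] → 1·3 = 3.
|zone Q∩zone R|: x∈[4,6], y∈[3,4] → 2·1 = 2.
|zone P∩zone Q∩zone R| = 0.
|zone P ∪ zone Q ∪ zone R| = 55 − 5 + 0 = 50.00.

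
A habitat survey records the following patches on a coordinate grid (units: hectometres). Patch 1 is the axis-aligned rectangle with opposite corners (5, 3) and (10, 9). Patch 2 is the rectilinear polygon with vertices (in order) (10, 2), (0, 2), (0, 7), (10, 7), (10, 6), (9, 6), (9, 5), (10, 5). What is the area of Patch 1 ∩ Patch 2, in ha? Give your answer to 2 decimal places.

The intersection is the polygon with vertices (10,3), (5,3), (5,7), (10,7), (10,6), (9,6), (9,5), (10,5).
By the shoelace formula its area is 19.00.

19.00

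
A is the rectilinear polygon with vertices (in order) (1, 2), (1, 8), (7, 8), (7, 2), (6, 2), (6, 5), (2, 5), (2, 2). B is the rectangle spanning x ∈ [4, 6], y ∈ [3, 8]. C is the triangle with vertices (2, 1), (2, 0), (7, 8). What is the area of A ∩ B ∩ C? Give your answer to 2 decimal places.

0.30

The intersection is the polygon with vertices (6,6.4), (5.125,5), (4.857,5), (6,6.6).
By the shoelace formula its area is 0.30.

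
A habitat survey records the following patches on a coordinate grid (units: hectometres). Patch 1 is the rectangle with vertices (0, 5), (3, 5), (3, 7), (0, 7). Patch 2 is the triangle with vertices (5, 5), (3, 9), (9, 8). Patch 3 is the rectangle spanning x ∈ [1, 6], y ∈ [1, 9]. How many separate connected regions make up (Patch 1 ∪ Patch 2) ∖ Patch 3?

(Patch 1 ∪ Patch 2) ∖ Patch 3 splits into 2 disjoint pieces (area 2, area 4.125).

2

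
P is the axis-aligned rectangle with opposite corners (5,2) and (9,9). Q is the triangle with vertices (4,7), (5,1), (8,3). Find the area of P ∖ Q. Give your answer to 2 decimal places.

|P| = 28, |P∩Q| = 6.75.
|P ∖ Q| = |P| − |P∩Q| = 28 − 6.75 = 21.25.

21.25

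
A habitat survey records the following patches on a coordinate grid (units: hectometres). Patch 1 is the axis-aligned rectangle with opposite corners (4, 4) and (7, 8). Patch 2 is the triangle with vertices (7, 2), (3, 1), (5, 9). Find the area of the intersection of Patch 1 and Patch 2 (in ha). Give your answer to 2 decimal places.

6.30

The intersection is the polygon with vertices (5.286,8), (6.429,4), (4,4), (4,5), (4.75,8).
By the shoelace formula its area is 6.30.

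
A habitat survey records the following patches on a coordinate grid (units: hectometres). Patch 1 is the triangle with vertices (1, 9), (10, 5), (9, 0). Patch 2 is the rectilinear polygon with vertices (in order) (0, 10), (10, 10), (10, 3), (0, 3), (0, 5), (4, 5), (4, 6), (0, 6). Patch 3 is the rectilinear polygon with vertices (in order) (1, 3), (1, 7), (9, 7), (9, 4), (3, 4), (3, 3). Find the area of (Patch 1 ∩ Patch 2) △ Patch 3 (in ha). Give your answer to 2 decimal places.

|Patch 1 ∩ Patch 2| = 19.5375.
|(Patch 1 ∩ Patch 2) ∩ Patch 3| = 11.8819.
|(Patch 1 ∩ Patch 2) △ Patch 3| = 19.5375 + 26 − 23.7639 = 21.77.

21.77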